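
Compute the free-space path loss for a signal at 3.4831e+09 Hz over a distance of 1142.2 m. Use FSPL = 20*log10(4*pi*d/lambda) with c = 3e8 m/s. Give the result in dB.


lambda = c / f = 3.0000e+08 / 3.4831e+09 = 0.08613017 m
FSPL = 20 * log10(4*pi*1142.2/0.08613017) = 104.4 dB

104.4 dB


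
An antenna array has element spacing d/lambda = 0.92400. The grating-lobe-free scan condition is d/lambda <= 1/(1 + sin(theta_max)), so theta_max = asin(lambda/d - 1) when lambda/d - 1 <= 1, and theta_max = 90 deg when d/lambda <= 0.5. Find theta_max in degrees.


lambda/d - 1 = 1/0.92400 - 1 = 0.08225108
theta_max = asin(0.08225108) = 4.718 deg

4.718 deg


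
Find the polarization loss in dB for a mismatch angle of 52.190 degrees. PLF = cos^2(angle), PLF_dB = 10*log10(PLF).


PLF_linear = cos^2(52.190 deg) = 0.3758241
PLF_dB = 10 * log10(0.3758241) = -4.250 dB

-4.250 dB


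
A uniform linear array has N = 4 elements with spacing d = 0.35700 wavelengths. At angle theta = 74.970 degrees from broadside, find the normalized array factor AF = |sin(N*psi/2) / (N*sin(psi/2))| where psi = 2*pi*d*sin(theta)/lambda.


psi = 2*pi*0.35700*sin(74.970 deg) = 2.166361 rad
AF = |sin(4*2.166361/2) / (4*sin(2.166361/2))| = 0.2628

0.2628


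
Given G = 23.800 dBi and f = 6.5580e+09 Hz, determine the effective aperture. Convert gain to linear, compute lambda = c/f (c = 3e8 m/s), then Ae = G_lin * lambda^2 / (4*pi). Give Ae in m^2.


lambda = c / f = 3.0000e+08 / 6.5580e+09 = 0.04574565 m
G_linear = 10^(23.800/10) = 239.8833
Ae = G_linear * lambda^2 / (4*pi) = 239.8833 * 0.04574565^2 / (4*pi) = 0.03995 m^2

0.03995 m^2


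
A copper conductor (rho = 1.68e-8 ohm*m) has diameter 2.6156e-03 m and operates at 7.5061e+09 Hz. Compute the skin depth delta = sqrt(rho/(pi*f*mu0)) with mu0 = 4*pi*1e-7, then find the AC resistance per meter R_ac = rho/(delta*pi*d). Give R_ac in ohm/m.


delta = sqrt(1.68e-8 / (pi * 7.5061e+09 * 4*pi*1e-7)) = 7.529525e-07 m
R_ac = 1.68e-8 / (7.529525e-07 * pi * 2.6156e-03) = 2.715 ohm/m

2.715 ohm/m


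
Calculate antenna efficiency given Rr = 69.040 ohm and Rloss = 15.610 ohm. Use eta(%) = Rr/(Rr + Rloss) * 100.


eta = 69.040 / (69.040 + 15.610) * 100 = 81.56%

81.56%


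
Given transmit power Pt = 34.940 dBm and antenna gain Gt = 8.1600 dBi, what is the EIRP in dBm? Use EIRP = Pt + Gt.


EIRP = Pt + Gt = 34.940 + 8.1600 = 43.10 dBm

43.10 dBm


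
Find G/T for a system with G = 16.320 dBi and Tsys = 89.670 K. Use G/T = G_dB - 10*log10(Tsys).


G/T = 16.320 - 10*log10(89.670) = 16.320 - 19.52647 = -3.206 dB/K

-3.206 dB/K


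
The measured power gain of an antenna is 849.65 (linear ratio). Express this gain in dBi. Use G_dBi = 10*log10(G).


G_dBi = 10 * log10(849.65) = 29.29 dBi

29.29 dBi


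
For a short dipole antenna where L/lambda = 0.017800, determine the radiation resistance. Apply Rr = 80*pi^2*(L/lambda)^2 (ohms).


Rr = 80 * pi^2 * (0.017800)^2 = 80 * 9.869604 * 3.168400e-04 = 0.2502 ohm

0.2502 ohm


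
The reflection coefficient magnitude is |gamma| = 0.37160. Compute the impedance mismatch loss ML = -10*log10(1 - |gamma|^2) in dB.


ML = -10 * log10(1 - 0.37160^2) = -10 * log10(0.86191344) = 0.6454 dB

0.6454 dB


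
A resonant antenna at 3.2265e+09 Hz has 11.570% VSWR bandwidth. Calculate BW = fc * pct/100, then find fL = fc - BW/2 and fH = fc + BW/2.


BW = 3.2265e+09 * 11.570/100 = 3.733060e+08 Hz
fL = 3.2265e+09 - 3.733060e+08/2 = 3.040e+09 Hz
fH = 3.2265e+09 + 3.733060e+08/2 = 3.413e+09 Hz

BW=3.733e+08 Hz, fL=3.040e+09 Hz, fH=3.413e+09 Hz


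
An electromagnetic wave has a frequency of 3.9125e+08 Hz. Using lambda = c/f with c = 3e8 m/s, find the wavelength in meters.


lambda = c / f = 3.0000e+08 / 3.9125e+08 = 0.7668 m

0.7668 m


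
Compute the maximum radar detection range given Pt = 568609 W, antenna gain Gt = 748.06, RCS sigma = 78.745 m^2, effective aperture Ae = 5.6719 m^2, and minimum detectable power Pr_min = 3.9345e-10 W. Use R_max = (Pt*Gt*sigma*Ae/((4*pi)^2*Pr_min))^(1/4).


R^4 = 568609*748.06*78.745*5.6719 / ((4*pi)^2 * 3.9345e-10) = 3.057683e+18
R_max = 3.057683e+18^0.25 = 41817 m

41817 m


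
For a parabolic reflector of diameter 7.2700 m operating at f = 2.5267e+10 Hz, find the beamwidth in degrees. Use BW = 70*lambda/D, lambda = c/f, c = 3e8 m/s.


lambda = c / f = 3.0000e+08 / 2.5267e+10 = 0.01187319 m
BW = 70 * 0.01187319 / 7.2700 = 0.1143 deg

0.1143 deg


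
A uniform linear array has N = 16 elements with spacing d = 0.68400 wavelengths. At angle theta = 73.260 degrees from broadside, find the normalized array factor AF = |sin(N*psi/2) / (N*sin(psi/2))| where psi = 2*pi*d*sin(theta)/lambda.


psi = 2*pi*0.68400*sin(73.260 deg) = 4.115569 rad
AF = |sin(16*4.115569/2) / (16*sin(4.115569/2))| = 0.07059

0.07059


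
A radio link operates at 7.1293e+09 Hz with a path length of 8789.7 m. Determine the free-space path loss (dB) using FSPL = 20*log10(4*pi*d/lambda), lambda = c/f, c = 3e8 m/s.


lambda = c / f = 3.0000e+08 / 7.1293e+09 = 0.04207987 m
FSPL = 20 * log10(4*pi*8789.7/0.04207987) = 128.4 dB

128.4 dB


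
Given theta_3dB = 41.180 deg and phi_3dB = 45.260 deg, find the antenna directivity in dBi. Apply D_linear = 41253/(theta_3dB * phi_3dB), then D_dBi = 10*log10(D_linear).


D_linear = 41253 / (41.180 * 45.260) = 22.13373
D_dBi = 10 * log10(22.13373) = 13.45 dBi

13.45 dBi


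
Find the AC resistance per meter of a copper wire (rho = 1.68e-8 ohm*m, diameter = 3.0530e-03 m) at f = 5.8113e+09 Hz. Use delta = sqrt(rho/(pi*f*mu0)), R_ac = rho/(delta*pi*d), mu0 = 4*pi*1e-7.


delta = sqrt(1.68e-8 / (pi * 5.8113e+09 * 4*pi*1e-7)) = 8.557327e-07 m
R_ac = 1.68e-8 / (8.557327e-07 * pi * 3.0530e-03) = 2.047 ohm/m

2.047 ohm/m


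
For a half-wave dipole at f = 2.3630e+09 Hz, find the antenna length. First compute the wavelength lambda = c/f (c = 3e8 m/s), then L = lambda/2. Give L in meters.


lambda = c / f = 3.0000e+08 / 2.3630e+09 = 0.1269573 m
L = lambda / 2 = 0.1269573 / 2 = 0.06348 m

0.06348 m


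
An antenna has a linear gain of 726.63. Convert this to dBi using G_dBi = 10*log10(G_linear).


G_dBi = 10 * log10(726.63) = 28.61 dBi

28.61 dBi


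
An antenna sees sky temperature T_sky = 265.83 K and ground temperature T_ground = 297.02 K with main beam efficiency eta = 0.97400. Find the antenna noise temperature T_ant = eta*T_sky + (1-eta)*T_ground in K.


T_ant = 0.97400 * 265.83 + (1 - 0.97400) * 297.02 = 266.6 K

266.6 K


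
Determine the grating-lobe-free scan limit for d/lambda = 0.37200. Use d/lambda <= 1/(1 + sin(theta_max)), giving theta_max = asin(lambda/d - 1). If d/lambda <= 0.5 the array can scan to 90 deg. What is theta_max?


lambda/d - 1 = 1/0.37200 - 1 = 1.688172 >= 1
d/lambda <= 0.5, so the array can scan to endfire without grating lobes: theta_max = 90 deg

90 deg


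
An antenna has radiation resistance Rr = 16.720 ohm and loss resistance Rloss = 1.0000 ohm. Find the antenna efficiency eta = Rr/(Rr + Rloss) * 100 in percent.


eta = 16.720 / (16.720 + 1.0000) * 100 = 94.36%

94.36%


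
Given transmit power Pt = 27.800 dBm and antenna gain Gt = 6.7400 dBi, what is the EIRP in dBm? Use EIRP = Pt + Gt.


EIRP = Pt + Gt = 27.800 + 6.7400 = 34.54 dBm

34.54 dBm


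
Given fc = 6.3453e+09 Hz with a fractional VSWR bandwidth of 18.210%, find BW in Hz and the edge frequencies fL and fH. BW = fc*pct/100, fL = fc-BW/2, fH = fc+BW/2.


BW = 6.3453e+09 * 18.210/100 = 1.155479e+09 Hz
fL = 6.3453e+09 - 1.155479e+09/2 = 5.768e+09 Hz
fH = 6.3453e+09 + 1.155479e+09/2 = 6.923e+09 Hz

BW=1.155e+09 Hz, fL=5.768e+09 Hz, fH=6.923e+09 Hz


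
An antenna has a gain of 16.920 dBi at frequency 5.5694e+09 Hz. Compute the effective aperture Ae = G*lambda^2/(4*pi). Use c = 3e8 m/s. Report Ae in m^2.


lambda = c / f = 3.0000e+08 / 5.5694e+09 = 0.05386577 m
G_linear = 10^(16.920/10) = 49.20395
Ae = G_linear * lambda^2 / (4*pi) = 49.20395 * 0.05386577^2 / (4*pi) = 0.01136 m^2

0.01136 m^2


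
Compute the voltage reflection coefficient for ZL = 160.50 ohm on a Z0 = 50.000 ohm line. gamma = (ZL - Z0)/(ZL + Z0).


gamma = (160.50 - 50.000) / (160.50 + 50.000) = 0.5249

0.5249


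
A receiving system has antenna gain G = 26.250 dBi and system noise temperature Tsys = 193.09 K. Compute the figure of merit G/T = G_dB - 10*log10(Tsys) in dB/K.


G/T = 26.250 - 10*log10(193.09) = 26.250 - 22.85760 = 3.392 dB/K

3.392 dB/K


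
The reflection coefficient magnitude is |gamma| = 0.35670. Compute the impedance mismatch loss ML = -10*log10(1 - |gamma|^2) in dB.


ML = -10 * log10(1 - 0.35670^2) = -10 * log10(0.87276511) = 0.5910 dB

0.5910 dB


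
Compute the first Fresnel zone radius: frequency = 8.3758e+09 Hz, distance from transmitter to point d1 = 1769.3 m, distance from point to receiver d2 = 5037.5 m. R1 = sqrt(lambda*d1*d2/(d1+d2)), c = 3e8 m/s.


lambda = c / f = 3.0000e+08 / 8.3758e+09 = 0.03581747 m
R1 = sqrt(0.03581747 * 1769.3 * 5037.5 / (1769.3 + 5037.5)) = 6.848 m

6.848 m


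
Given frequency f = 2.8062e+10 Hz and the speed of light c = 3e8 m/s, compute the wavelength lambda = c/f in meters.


lambda = c / f = 3.0000e+08 / 2.8062e+10 = 0.01069 m

0.01069 m


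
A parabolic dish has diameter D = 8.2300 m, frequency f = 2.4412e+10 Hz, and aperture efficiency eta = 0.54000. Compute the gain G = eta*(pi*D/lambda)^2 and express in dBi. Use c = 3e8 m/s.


lambda = c / f = 3.0000e+08 / 2.4412e+10 = 0.01228904 m
G_linear = 0.54000 * (pi * 8.2300 / 0.01228904)^2 = 2.390327e+06
G_dBi = 10 * log10(2.390327e+06) = 63.78 dBi

63.78 dBi


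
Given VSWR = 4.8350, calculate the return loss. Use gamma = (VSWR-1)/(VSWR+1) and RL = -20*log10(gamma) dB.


gamma = (4.8350 - 1) / (4.8350 + 1) = 0.6572408
RL = -20 * log10(0.6572408) = 3.646 dB

3.646 dB


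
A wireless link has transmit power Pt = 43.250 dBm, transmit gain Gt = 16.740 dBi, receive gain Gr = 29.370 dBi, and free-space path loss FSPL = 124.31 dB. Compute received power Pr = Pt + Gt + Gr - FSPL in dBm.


Pr = 43.250 + 16.740 + 29.370 - 124.31 = -34.95 dBm

-34.95 dBm


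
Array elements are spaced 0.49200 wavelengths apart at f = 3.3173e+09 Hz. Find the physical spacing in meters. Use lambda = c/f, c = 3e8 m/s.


lambda = c / f = 3.0000e+08 / 3.3173e+09 = 0.09043499 m
d = 0.49200 * 0.09043499 = 0.04449 m

0.04449 m


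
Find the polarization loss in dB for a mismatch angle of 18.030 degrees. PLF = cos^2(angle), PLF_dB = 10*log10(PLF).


PLF_linear = cos^2(18.030 deg) = 0.9042005
PLF_dB = 10 * log10(0.9042005) = -0.4374 dB

-0.4374 dB


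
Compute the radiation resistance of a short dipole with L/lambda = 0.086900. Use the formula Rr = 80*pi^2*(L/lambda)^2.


Rr = 80 * pi^2 * (0.086900)^2 = 80 * 9.869604 * 7.551610e-03 = 5.963 ohm

5.963 ohm


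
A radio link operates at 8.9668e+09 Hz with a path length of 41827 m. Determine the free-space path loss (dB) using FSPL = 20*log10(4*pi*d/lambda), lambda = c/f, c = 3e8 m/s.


lambda = c / f = 3.0000e+08 / 8.9668e+09 = 0.03345675 m
FSPL = 20 * log10(4*pi*41827/0.03345675) = 143.9 dB

143.9 dB


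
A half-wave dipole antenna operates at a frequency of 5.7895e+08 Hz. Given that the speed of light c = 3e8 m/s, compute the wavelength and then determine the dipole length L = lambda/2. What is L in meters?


lambda = c / f = 3.0000e+08 / 5.7895e+08 = 0.5181795 m
L = lambda / 2 = 0.5181795 / 2 = 0.2591 m

0.2591 m


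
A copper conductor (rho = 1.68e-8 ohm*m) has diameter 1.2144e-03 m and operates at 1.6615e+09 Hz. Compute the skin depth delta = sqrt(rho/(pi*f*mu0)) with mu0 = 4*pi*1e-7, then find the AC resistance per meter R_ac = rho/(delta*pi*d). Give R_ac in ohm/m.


delta = sqrt(1.68e-8 / (pi * 1.6615e+09 * 4*pi*1e-7)) = 1.600385e-06 m
R_ac = 1.68e-8 / (1.600385e-06 * pi * 1.2144e-03) = 2.752 ohm/m

2.752 ohm/m


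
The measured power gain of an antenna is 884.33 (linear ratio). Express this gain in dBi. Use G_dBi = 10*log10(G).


G_dBi = 10 * log10(884.33) = 29.47 dBi

29.47 dBi


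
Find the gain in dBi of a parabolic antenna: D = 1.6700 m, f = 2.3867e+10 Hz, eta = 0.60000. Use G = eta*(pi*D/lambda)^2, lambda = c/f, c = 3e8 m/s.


lambda = c / f = 3.0000e+08 / 2.3867e+10 = 0.01256966 m
G_linear = 0.60000 * (pi * 1.6700 / 0.01256966)^2 = 104529.0
G_dBi = 10 * log10(104529.0) = 50.19 dBi

50.19 dBi


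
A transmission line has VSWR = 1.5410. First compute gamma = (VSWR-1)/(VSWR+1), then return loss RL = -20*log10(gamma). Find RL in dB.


gamma = (1.5410 - 1) / (1.5410 + 1) = 0.2129083
RL = -20 * log10(0.2129083) = 13.44 dB

13.44 dB


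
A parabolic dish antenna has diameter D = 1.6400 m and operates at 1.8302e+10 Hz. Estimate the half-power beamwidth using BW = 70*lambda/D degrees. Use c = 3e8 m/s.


lambda = c / f = 3.0000e+08 / 1.8302e+10 = 0.01639165 m
BW = 70 * 0.01639165 / 1.6400 = 0.6996 deg

0.6996 deg


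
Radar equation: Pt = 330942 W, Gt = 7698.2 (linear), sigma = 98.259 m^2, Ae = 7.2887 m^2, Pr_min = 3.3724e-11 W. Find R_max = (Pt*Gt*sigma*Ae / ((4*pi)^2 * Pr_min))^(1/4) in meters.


R^4 = 330942*7698.2*98.259*7.2887 / ((4*pi)^2 * 3.3724e-11) = 3.426137e+20
R_max = 3.426137e+20^0.25 = 136051 m

136051 m


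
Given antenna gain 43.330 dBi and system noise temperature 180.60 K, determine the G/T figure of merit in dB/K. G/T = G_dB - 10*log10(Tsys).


G/T = 43.330 - 10*log10(180.60) = 43.330 - 22.56718 = 20.76 dB/K

20.76 dB/K


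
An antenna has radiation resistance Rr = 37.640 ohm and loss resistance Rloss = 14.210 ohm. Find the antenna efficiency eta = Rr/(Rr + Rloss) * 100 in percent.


eta = 37.640 / (37.640 + 14.210) * 100 = 72.59%

72.59%


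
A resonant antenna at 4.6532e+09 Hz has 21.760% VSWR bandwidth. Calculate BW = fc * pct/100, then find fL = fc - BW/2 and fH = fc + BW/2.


BW = 4.6532e+09 * 21.760/100 = 1.012536e+09 Hz
fL = 4.6532e+09 - 1.012536e+09/2 = 4.147e+09 Hz
fH = 4.6532e+09 + 1.012536e+09/2 = 5.159e+09 Hz

BW=1.013e+09 Hz, fL=4.147e+09 Hz, fH=5.159e+09 Hz


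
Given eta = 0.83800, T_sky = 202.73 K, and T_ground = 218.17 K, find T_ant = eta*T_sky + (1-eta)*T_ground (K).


T_ant = 0.83800 * 202.73 + (1 - 0.83800) * 218.17 = 205.2 K

205.2 K


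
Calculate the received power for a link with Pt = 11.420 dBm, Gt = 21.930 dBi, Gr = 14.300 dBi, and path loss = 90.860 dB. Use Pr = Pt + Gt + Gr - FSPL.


Pr = 11.420 + 21.930 + 14.300 - 90.860 = -43.21 dBm

-43.21 dBm


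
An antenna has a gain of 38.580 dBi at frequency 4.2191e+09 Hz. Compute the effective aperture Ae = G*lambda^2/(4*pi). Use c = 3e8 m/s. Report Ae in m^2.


lambda = c / f = 3.0000e+08 / 4.2191e+09 = 0.07110521 m
G_linear = 10^(38.580/10) = 7211.075
Ae = G_linear * lambda^2 / (4*pi) = 7211.075 * 0.07110521^2 / (4*pi) = 2.901 m^2

2.901 m^2


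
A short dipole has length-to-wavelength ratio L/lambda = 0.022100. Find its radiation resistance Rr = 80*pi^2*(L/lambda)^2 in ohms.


Rr = 80 * pi^2 * (0.022100)^2 = 80 * 9.869604 * 4.884100e-04 = 0.3856 ohm

0.3856 ohm


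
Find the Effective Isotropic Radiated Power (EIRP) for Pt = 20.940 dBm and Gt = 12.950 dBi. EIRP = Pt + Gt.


EIRP = Pt + Gt = 20.940 + 12.950 = 33.89 dBm

33.89 dBm


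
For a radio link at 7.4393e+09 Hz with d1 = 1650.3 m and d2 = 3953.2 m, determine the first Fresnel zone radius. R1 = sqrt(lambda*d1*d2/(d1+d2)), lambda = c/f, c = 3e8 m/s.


lambda = c / f = 3.0000e+08 / 7.4393e+09 = 0.04032637 m
R1 = sqrt(0.04032637 * 1650.3 * 3953.2 / (1650.3 + 3953.2)) = 6.852 m

6.852 m


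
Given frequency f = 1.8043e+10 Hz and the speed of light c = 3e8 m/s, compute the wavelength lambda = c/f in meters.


lambda = c / f = 3.0000e+08 / 1.8043e+10 = 0.01663 m

0.01663 m


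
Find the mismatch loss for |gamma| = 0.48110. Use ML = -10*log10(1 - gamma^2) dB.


ML = -10 * log10(1 - 0.48110^2) = -10 * log10(0.76854279) = 1.143 dB

1.143 dB


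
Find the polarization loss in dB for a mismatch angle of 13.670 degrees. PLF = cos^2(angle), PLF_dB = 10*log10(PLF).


PLF_linear = cos^2(13.670 deg) = 0.9441484
PLF_dB = 10 * log10(0.9441484) = -0.2496 dB

-0.2496 dB


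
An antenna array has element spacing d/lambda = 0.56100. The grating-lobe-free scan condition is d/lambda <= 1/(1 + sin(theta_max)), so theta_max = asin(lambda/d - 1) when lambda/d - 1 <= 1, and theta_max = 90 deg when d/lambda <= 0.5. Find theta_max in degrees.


lambda/d - 1 = 1/0.56100 - 1 = 0.7825312
theta_max = asin(0.7825312) = 51.49 deg

51.49 deg


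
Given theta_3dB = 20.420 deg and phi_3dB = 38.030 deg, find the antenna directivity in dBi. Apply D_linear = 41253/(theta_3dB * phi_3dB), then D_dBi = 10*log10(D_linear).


D_linear = 41253 / (20.420 * 38.030) = 53.12188
D_dBi = 10 * log10(53.12188) = 17.25 dBi

17.25 dBi


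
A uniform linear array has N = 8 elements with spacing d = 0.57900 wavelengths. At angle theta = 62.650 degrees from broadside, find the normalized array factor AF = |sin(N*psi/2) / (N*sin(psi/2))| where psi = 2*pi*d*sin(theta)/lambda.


psi = 2*pi*0.57900*sin(62.650 deg) = 3.231300 rad
AF = |sin(8*3.231300/2) / (8*sin(3.231300/2))| = 0.04394

0.04394


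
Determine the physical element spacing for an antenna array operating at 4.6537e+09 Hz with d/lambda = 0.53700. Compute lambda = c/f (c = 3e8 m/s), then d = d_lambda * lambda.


lambda = c / f = 3.0000e+08 / 4.6537e+09 = 0.06446483 m
d = 0.53700 * 0.06446483 = 0.03462 m

0.03462 m


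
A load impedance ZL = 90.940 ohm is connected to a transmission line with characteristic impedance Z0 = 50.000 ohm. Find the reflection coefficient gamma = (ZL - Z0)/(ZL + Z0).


gamma = (90.940 - 50.000) / (90.940 + 50.000) = 0.2905

0.2905


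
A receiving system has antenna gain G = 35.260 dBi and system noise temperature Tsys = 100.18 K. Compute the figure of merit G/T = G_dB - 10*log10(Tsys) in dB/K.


G/T = 35.260 - 10*log10(100.18) = 35.260 - 20.00781 = 15.25 dB/K

15.25 dB/K


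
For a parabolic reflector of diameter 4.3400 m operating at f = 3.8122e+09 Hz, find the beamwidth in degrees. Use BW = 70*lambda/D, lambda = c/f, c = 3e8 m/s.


lambda = c / f = 3.0000e+08 / 3.8122e+09 = 0.07869472 m
BW = 70 * 0.07869472 / 4.3400 = 1.269 deg

1.269 deg


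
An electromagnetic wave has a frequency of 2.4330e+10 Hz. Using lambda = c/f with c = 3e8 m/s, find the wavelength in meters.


lambda = c / f = 3.0000e+08 / 2.4330e+10 = 0.01233 m

0.01233 m


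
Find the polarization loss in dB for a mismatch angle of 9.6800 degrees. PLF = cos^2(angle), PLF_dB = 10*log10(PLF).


PLF_linear = cos^2(9.6800 deg) = 0.9717272
PLF_dB = 10 * log10(0.9717272) = -0.1246 dB

-0.1246 dB


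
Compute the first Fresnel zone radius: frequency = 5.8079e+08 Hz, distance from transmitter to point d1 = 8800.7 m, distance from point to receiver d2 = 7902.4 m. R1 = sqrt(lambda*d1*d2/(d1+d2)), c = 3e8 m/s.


lambda = c / f = 3.0000e+08 / 5.8079e+08 = 0.5165378 m
R1 = sqrt(0.5165378 * 8800.7 * 7902.4 / (8800.7 + 7902.4)) = 46.38 m

46.38 m


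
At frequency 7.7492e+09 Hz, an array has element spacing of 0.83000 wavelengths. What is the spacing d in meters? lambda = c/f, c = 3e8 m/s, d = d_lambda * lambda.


lambda = c / f = 3.0000e+08 / 7.7492e+09 = 0.03871367 m
d = 0.83000 * 0.03871367 = 0.03213 m

0.03213 m


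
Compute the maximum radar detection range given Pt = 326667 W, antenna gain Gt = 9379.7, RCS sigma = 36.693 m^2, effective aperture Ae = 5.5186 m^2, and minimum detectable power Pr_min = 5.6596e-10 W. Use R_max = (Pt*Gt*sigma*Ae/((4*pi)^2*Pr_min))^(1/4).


R^4 = 326667*9379.7*36.693*5.5186 / ((4*pi)^2 * 5.6596e-10) = 6.942260e+18
R_max = 6.942260e+18^0.25 = 51330 m

51330 m


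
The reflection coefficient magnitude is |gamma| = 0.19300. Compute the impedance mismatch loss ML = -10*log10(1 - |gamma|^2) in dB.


ML = -10 * log10(1 - 0.19300^2) = -10 * log10(0.962751) = 0.1649 dB

0.1649 dB


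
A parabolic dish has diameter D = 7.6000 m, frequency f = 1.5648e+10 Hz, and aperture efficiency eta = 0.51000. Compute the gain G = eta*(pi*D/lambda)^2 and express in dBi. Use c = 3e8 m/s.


lambda = c / f = 3.0000e+08 / 1.5648e+10 = 0.01917178 m
G_linear = 0.51000 * (pi * 7.6000 / 0.01917178)^2 = 790992.3
G_dBi = 10 * log10(790992.3) = 58.98 dBi

58.98 dBi


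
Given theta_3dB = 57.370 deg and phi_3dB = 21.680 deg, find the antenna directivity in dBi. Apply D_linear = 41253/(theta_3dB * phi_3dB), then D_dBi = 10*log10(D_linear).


D_linear = 41253 / (57.370 * 21.680) = 33.16740
D_dBi = 10 * log10(33.16740) = 15.21 dBi

15.21 dBi


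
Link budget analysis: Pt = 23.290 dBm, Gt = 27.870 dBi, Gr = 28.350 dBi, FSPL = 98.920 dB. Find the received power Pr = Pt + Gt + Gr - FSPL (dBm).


Pr = 23.290 + 27.870 + 28.350 - 98.920 = -19.41 dBm

-19.41 dBm


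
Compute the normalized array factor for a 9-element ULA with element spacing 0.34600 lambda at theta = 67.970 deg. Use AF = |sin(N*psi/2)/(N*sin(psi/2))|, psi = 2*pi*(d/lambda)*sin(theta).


psi = 2*pi*0.34600*sin(67.970 deg) = 2.015254 rad
AF = |sin(9*2.015254/2) / (9*sin(2.015254/2))| = 0.04581

0.04581


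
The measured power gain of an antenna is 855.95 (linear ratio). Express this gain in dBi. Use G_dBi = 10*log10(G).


G_dBi = 10 * log10(855.95) = 29.32 dBi

29.32 dBi


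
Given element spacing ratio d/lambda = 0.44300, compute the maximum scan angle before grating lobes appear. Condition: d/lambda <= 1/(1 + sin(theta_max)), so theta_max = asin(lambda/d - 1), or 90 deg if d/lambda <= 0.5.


lambda/d - 1 = 1/0.44300 - 1 = 1.257336 >= 1
d/lambda <= 0.5, so the array can scan to endfire without grating lobes: theta_max = 90 deg

90 deg


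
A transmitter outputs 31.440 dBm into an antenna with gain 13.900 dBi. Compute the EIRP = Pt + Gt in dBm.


EIRP = Pt + Gt = 31.440 + 13.900 = 45.34 dBm

45.34 dBm


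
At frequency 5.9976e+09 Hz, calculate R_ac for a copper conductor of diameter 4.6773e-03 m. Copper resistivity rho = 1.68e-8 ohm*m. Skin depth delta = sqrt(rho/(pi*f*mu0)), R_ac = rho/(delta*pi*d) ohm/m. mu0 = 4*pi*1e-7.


delta = sqrt(1.68e-8 / (pi * 5.9976e+09 * 4*pi*1e-7)) = 8.423373e-07 m
R_ac = 1.68e-8 / (8.423373e-07 * pi * 4.6773e-03) = 1.357 ohm/m

1.357 ohm/m


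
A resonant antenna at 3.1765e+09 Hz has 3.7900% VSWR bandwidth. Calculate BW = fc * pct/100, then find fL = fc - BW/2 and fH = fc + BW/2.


BW = 3.1765e+09 * 3.7900/100 = 1.203894e+08 Hz
fL = 3.1765e+09 - 1.203894e+08/2 = 3.116e+09 Hz
fH = 3.1765e+09 + 1.203894e+08/2 = 3.237e+09 Hz

BW=1.204e+08 Hz, fL=3.116e+09 Hz, fH=3.237e+09 Hz


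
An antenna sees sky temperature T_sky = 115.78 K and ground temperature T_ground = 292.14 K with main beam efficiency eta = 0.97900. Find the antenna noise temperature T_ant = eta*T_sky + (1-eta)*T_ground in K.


T_ant = 0.97900 * 115.78 + (1 - 0.97900) * 292.14 = 119.5 K

119.5 K


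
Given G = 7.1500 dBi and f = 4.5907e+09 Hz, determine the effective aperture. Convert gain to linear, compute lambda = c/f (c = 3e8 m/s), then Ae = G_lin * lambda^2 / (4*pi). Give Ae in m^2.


lambda = c / f = 3.0000e+08 / 4.5907e+09 = 0.06534951 m
G_linear = 10^(7.1500/10) = 5.188000
Ae = G_linear * lambda^2 / (4*pi) = 5.188000 * 0.06534951^2 / (4*pi) = 1.763e-03 m^2

1.763e-03 m^2


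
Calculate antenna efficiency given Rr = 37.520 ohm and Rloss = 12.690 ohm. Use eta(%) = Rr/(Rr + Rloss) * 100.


eta = 37.520 / (37.520 + 12.690) * 100 = 74.73%

74.73%


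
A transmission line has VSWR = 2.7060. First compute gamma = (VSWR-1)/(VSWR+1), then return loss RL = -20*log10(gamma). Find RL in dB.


gamma = (2.7060 - 1) / (2.7060 + 1) = 0.4603346
RL = -20 * log10(0.4603346) = 6.739 dB

6.739 dB


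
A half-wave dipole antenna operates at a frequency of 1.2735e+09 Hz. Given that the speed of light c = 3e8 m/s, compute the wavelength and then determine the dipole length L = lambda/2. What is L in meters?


lambda = c / f = 3.0000e+08 / 1.2735e+09 = 0.2355713 m
L = lambda / 2 = 0.2355713 / 2 = 0.1178 m

0.1178 m


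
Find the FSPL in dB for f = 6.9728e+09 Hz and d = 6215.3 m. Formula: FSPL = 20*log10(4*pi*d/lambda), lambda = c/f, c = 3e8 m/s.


lambda = c / f = 3.0000e+08 / 6.9728e+09 = 0.04302432 m
FSPL = 20 * log10(4*pi*6215.3/0.04302432) = 125.2 dB

125.2 dB


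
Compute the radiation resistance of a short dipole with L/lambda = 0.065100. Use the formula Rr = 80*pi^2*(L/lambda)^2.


Rr = 80 * pi^2 * (0.065100)^2 = 80 * 9.869604 * 4.238010e-03 = 3.346 ohm

3.346 ohm


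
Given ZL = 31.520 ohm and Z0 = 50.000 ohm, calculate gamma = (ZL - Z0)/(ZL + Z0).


gamma = (31.520 - 50.000) / (31.520 + 50.000) = -0.2267

-0.2267


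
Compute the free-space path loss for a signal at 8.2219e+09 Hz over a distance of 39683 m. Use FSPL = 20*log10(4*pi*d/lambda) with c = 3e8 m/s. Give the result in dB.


lambda = c / f = 3.0000e+08 / 8.2219e+09 = 0.03648792 m
FSPL = 20 * log10(4*pi*39683/0.03648792) = 142.7 dB

142.7 dB


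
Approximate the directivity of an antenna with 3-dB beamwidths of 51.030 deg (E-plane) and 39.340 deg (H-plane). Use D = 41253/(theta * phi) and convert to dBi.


D_linear = 41253 / (51.030 * 39.340) = 20.54923
D_dBi = 10 * log10(20.54923) = 13.13 dBi

13.13 dBi


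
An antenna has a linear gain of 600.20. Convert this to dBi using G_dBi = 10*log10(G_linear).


G_dBi = 10 * log10(600.20) = 27.78 dBi

27.78 dBi


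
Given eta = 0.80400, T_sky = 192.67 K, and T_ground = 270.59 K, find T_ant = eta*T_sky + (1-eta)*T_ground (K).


T_ant = 0.80400 * 192.67 + (1 - 0.80400) * 270.59 = 207.9 K

207.9 K


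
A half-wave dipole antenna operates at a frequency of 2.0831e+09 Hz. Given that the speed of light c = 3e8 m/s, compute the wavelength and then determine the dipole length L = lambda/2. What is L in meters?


lambda = c / f = 3.0000e+08 / 2.0831e+09 = 0.1440161 m
L = lambda / 2 = 0.1440161 / 2 = 0.07201 m

0.07201 m


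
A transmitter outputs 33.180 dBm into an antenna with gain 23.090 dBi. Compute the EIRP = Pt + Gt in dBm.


EIRP = Pt + Gt = 33.180 + 23.090 = 56.27 dBm

56.27 dBm


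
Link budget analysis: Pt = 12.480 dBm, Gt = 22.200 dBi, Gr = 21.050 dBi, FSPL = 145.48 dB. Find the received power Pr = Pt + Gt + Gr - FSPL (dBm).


Pr = 12.480 + 22.200 + 21.050 - 145.48 = -89.75 dBm

-89.75 dBm


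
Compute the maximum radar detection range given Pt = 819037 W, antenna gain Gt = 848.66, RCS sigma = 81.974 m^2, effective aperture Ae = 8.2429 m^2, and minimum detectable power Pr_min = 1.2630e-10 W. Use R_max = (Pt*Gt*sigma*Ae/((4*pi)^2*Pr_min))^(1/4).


R^4 = 819037*848.66*81.974*8.2429 / ((4*pi)^2 * 1.2630e-10) = 2.354888e+19
R_max = 2.354888e+19^0.25 = 69661 m

69661 m


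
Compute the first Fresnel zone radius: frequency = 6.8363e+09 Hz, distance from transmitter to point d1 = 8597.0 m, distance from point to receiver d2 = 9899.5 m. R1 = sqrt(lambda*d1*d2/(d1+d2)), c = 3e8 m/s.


lambda = c / f = 3.0000e+08 / 6.8363e+09 = 0.04388339 m
R1 = sqrt(0.04388339 * 8597.0 * 9899.5 / (8597.0 + 9899.5)) = 14.21 m

14.21 m


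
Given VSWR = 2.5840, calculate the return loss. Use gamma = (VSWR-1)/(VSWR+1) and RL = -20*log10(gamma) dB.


gamma = (2.5840 - 1) / (2.5840 + 1) = 0.4419643
RL = -20 * log10(0.4419643) = 7.092 dB

7.092 dB


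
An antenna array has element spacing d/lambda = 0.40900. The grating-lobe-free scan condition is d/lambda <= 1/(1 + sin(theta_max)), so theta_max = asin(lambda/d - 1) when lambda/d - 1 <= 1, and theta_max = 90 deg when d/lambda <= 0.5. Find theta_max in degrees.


lambda/d - 1 = 1/0.40900 - 1 = 1.444988 >= 1
d/lambda <= 0.5, so the array can scan to endfire without grating lobes: theta_max = 90 deg

90 deg


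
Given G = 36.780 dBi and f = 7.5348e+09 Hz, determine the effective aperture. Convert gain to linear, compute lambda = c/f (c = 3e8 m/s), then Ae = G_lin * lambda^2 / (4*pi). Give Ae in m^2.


lambda = c / f = 3.0000e+08 / 7.5348e+09 = 0.03981526 m
G_linear = 10^(36.780/10) = 4764.310
Ae = G_linear * lambda^2 / (4*pi) = 4764.310 * 0.03981526^2 / (4*pi) = 0.6010 m^2

0.6010 m^2


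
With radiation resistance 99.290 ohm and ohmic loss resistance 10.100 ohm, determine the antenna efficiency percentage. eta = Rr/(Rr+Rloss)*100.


eta = 99.290 / (99.290 + 10.100) * 100 = 90.77%

90.77%


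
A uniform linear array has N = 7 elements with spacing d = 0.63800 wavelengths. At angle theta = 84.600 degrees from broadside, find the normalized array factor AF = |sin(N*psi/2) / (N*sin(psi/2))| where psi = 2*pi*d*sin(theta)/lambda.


psi = 2*pi*0.63800*sin(84.600 deg) = 3.990882 rad
AF = |sin(7*3.990882/2) / (7*sin(3.990882/2))| = 0.1545

0.1545


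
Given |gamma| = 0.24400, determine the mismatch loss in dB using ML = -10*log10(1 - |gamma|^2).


ML = -10 * log10(1 - 0.24400^2) = -10 * log10(0.940464) = 0.2666 dB

0.2666 dB


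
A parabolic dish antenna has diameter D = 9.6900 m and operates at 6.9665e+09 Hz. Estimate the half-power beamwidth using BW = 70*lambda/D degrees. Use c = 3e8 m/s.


lambda = c / f = 3.0000e+08 / 6.9665e+09 = 0.04306323 m
BW = 70 * 0.04306323 / 9.6900 = 0.3111 deg

0.3111 deg


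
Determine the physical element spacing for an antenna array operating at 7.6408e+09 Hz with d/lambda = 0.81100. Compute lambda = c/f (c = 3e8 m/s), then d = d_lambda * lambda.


lambda = c / f = 3.0000e+08 / 7.6408e+09 = 0.03926290 m
d = 0.81100 * 0.03926290 = 0.03184 m

0.03184 m


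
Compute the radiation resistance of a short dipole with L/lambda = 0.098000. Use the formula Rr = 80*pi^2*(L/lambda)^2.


Rr = 80 * pi^2 * (0.098000)^2 = 80 * 9.869604 * 9.604000e-03 = 7.583 ohm

7.583 ohm


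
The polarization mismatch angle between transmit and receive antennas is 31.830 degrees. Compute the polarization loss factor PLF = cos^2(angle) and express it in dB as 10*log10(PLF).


PLF_linear = cos^2(31.830 deg) = 0.7218485
PLF_dB = 10 * log10(0.7218485) = -1.416 dB

-1.416 dB


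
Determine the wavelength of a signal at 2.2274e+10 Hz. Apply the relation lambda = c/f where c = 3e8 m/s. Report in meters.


lambda = c / f = 3.0000e+08 / 2.2274e+10 = 0.01347 m

0.01347 m


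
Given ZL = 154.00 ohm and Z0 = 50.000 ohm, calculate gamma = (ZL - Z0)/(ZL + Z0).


gamma = (154.00 - 50.000) / (154.00 + 50.000) = 0.5098

0.5098


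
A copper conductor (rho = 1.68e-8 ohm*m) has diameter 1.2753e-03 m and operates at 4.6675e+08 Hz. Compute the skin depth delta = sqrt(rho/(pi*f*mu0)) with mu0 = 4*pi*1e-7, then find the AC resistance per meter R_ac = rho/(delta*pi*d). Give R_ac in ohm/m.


delta = sqrt(1.68e-8 / (pi * 4.6675e+08 * 4*pi*1e-7)) = 3.019483e-06 m
R_ac = 1.68e-8 / (3.019483e-06 * pi * 1.2753e-03) = 1.389 ohm/m

1.389 ohm/m


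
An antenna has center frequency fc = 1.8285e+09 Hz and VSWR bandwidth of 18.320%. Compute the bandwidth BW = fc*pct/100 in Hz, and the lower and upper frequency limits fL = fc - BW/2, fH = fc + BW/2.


BW = 1.8285e+09 * 18.320/100 = 3.349812e+08 Hz
fL = 1.8285e+09 - 3.349812e+08/2 = 1.661e+09 Hz
fH = 1.8285e+09 + 3.349812e+08/2 = 1.996e+09 Hz

BW=3.350e+08 Hz, fL=1.661e+09 Hz, fH=1.996e+09 Hz


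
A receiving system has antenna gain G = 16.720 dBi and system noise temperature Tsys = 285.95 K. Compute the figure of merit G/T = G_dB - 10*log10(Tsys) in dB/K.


G/T = 16.720 - 10*log10(285.95) = 16.720 - 24.56290 = -7.843 dB/K

-7.843 dB/K


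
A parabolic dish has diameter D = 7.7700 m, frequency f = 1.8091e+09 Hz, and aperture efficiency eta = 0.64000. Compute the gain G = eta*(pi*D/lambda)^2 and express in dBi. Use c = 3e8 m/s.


lambda = c / f = 3.0000e+08 / 1.8091e+09 = 0.1658283 m
G_linear = 0.64000 * (pi * 7.7700 / 0.1658283)^2 = 13867.70
G_dBi = 10 * log10(13867.70) = 41.42 dBi

41.42 dBi


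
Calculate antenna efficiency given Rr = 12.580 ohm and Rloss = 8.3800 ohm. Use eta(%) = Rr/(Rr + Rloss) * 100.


eta = 12.580 / (12.580 + 8.3800) * 100 = 60.02%

60.02%


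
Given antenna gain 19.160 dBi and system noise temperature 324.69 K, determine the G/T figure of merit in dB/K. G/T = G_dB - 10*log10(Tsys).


G/T = 19.160 - 10*log10(324.69) = 19.160 - 25.11469 = -5.955 dB/K

-5.955 dB/K


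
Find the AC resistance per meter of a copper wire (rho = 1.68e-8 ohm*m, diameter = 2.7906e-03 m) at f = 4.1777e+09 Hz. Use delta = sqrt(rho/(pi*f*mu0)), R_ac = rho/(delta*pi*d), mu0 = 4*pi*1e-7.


delta = sqrt(1.68e-8 / (pi * 4.1777e+09 * 4*pi*1e-7)) = 1.009267e-06 m
R_ac = 1.68e-8 / (1.009267e-06 * pi * 2.7906e-03) = 1.899 ohm/m

1.899 ohm/m


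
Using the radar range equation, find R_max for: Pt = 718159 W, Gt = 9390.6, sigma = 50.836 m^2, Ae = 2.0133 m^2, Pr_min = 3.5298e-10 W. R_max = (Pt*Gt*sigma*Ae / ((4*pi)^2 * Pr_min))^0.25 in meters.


R^4 = 718159*9390.6*50.836*2.0133 / ((4*pi)^2 * 3.5298e-10) = 1.238295e+19
R_max = 1.238295e+19^0.25 = 59321 m

59321 m


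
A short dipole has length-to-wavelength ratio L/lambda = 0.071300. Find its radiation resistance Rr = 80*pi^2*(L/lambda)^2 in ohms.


Rr = 80 * pi^2 * (0.071300)^2 = 80 * 9.869604 * 5.083690e-03 = 4.014 ohm

4.014 ohm


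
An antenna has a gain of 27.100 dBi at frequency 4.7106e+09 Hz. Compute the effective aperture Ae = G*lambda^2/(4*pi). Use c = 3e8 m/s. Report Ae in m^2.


lambda = c / f = 3.0000e+08 / 4.7106e+09 = 0.06368615 m
G_linear = 10^(27.100/10) = 512.8614
Ae = G_linear * lambda^2 / (4*pi) = 512.8614 * 0.06368615^2 / (4*pi) = 0.1655 m^2

0.1655 m^2


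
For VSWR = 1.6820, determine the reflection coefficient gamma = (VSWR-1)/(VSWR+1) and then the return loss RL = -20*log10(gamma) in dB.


gamma = (1.6820 - 1) / (1.6820 + 1) = 0.2542878
RL = -20 * log10(0.2542878) = 11.89 dB

11.89 dB


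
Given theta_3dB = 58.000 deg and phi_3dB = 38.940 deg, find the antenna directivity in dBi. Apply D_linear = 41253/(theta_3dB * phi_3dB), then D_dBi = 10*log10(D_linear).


D_linear = 41253 / (58.000 * 38.940) = 18.26550
D_dBi = 10 * log10(18.26550) = 12.62 dBi

12.62 dBi


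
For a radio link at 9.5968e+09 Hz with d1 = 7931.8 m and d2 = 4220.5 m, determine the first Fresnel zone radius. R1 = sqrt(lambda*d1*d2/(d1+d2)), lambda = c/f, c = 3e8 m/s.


lambda = c / f = 3.0000e+08 / 9.5968e+09 = 0.03126042 m
R1 = sqrt(0.03126042 * 7931.8 * 4220.5 / (7931.8 + 4220.5)) = 9.280 m

9.280 m


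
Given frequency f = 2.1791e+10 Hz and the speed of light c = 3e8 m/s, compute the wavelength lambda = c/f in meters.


lambda = c / f = 3.0000e+08 / 2.1791e+10 = 0.01377 m

0.01377 m


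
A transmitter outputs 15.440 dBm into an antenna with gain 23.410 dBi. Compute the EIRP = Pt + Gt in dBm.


EIRP = Pt + Gt = 15.440 + 23.410 = 38.85 dBm

38.85 dBm


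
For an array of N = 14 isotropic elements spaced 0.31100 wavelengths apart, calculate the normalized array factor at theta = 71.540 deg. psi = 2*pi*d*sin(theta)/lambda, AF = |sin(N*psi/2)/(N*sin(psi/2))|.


psi = 2*pi*0.31100*sin(71.540 deg) = 1.853524 rad
AF = |sin(14*1.853524/2) / (14*sin(1.853524/2))| = 0.03546

0.03546


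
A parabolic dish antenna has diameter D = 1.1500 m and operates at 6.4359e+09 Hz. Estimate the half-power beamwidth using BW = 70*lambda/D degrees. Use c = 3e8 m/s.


lambda = c / f = 3.0000e+08 / 6.4359e+09 = 0.04661353 m
BW = 70 * 0.04661353 / 1.1500 = 2.837 deg

2.837 deg


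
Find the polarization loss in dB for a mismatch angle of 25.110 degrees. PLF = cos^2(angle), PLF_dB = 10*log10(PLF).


PLF_linear = cos^2(25.110 deg) = 0.8199207
PLF_dB = 10 * log10(0.8199207) = -0.8623 dB

-0.8623 dB


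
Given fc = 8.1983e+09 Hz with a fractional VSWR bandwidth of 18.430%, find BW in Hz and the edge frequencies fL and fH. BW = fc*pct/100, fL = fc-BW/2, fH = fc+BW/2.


BW = 8.1983e+09 * 18.430/100 = 1.510947e+09 Hz
fL = 8.1983e+09 - 1.510947e+09/2 = 7.443e+09 Hz
fH = 8.1983e+09 + 1.510947e+09/2 = 8.954e+09 Hz

BW=1.511e+09 Hz, fL=7.443e+09 Hz, fH=8.954e+09 Hz


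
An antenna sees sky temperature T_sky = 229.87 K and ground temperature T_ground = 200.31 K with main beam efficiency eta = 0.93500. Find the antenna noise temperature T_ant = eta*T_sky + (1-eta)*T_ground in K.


T_ant = 0.93500 * 229.87 + (1 - 0.93500) * 200.31 = 227.9 K

227.9 K


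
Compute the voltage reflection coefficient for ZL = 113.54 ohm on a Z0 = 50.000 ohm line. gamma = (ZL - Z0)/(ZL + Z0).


gamma = (113.54 - 50.000) / (113.54 + 50.000) = 0.3885

0.3885


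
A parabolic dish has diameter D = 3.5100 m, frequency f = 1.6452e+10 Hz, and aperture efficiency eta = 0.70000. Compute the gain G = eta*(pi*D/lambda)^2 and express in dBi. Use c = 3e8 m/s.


lambda = c / f = 3.0000e+08 / 1.6452e+10 = 0.01823487 m
G_linear = 0.70000 * (pi * 3.5100 / 0.01823487)^2 = 255980.4
G_dBi = 10 * log10(255980.4) = 54.08 dBi

54.08 dBi


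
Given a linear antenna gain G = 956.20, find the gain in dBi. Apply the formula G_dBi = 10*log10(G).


G_dBi = 10 * log10(956.20) = 29.81 dBi

29.81 dBi


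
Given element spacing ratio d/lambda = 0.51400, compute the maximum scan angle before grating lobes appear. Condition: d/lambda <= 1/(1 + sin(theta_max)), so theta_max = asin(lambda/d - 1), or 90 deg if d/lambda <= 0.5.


lambda/d - 1 = 1/0.51400 - 1 = 0.9455253
theta_max = asin(0.9455253) = 71.00 deg

71.00 deg


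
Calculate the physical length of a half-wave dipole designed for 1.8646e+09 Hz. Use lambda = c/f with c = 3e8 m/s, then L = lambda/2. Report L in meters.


lambda = c / f = 3.0000e+08 / 1.8646e+09 = 0.1608924 m
L = lambda / 2 = 0.1608924 / 2 = 0.08045 m

0.08045 m


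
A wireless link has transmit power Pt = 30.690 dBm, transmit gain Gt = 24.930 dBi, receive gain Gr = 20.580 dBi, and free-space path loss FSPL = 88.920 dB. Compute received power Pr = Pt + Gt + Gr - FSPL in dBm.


Pr = 30.690 + 24.930 + 20.580 - 88.920 = -12.72 dBm

-12.72 dBm


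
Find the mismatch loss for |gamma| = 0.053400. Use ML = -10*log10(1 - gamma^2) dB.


ML = -10 * log10(1 - 0.053400^2) = -10 * log10(0.99714844) = 0.01240 dB

0.01240 dB


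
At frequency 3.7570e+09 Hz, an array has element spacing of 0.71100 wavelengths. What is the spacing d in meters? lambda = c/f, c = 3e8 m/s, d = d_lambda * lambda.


lambda = c / f = 3.0000e+08 / 3.7570e+09 = 0.07985094 m
d = 0.71100 * 0.07985094 = 0.05677 m

0.05677 m


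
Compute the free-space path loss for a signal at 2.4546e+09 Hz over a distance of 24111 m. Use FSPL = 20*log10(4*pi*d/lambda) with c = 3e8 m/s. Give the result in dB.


lambda = c / f = 3.0000e+08 / 2.4546e+09 = 0.1222195 m
FSPL = 20 * log10(4*pi*24111/0.1222195) = 127.9 dB

127.9 dB


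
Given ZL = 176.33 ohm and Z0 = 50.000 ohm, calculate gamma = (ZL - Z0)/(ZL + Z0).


gamma = (176.33 - 50.000) / (176.33 + 50.000) = 0.5582

0.5582


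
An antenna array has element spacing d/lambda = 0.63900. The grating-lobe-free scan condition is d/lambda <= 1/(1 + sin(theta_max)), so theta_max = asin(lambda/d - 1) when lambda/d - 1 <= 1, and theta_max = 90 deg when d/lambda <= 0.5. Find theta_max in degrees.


lambda/d - 1 = 1/0.63900 - 1 = 0.5649452
theta_max = asin(0.5649452) = 34.40 deg

34.40 deg


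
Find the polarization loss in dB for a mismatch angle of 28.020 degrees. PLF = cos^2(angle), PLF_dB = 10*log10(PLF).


PLF_linear = cos^2(28.020 deg) = 0.7793070
PLF_dB = 10 * log10(0.7793070) = -1.083 dB

-1.083 dB


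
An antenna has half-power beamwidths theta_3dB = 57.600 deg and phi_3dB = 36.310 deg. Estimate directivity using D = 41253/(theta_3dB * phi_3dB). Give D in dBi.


D_linear = 41253 / (57.600 * 36.310) = 19.72454
D_dBi = 10 * log10(19.72454) = 12.95 dBi

12.95 dBi


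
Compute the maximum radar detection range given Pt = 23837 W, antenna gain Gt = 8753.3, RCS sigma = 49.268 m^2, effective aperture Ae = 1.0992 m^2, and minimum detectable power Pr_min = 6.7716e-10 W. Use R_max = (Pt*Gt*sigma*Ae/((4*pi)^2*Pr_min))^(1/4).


R^4 = 23837*8753.3*49.268*1.0992 / ((4*pi)^2 * 6.7716e-10) = 1.056706e+17
R_max = 1.056706e+17^0.25 = 18030 m

18030 m
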